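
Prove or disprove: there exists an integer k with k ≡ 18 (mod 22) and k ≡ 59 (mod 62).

Both moduli are multiples of 2 = gcd(22, 62), so any solution would satisfy k ≡ 18 and k ≡ 59 modulo 2 simultaneously.
These are incompatible: 18 − 59 = -41 is not divisible by 2.
So no integer satisfies both congruences.

There is no such integer.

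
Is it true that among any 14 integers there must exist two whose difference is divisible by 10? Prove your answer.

There are exactly 10 possible remainders on division by 10.
With 14 integers and only 10 classes, the pigeonhole principle forces two of them, say a and b, into the same class.
Equal remainders mean a − b ≡ 0 (mod 10), so 10 divides their difference.

Yes.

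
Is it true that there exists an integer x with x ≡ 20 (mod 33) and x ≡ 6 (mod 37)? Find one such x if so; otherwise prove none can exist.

gcd(33, 37) = 1, so the Chinese Remainder Theorem guarantees exactly one residue class mod 1221 satisfying both.
Write x = 20 + 33t and require 20 + 33t ≡ 6 (mod 37), i.e. 33t ≡ 23 (mod 37).
Invert 33 mod 37 by the Euclidean algorithm: 37 = 1·33 + 4, 33 = 8·4 + 1, 4 = 4·1 + 0; back-substituting, 1 = 33 − 8·4 = 33 − 8·(37 − 1·33) = −8·37 + 9·33. Hence 33·9 ≡ 1, so 33⁻¹ ≡ 9 (mod 37).
Therefore t ≡ 9·23 = 207 ≡ 22 (mod 37).
Taking t = 22 gives x = 20 + 33·22 = 746.
Indeed 746 ≡ 20 (mod 33) and 746 ≡ 6 (mod 37).

x = 746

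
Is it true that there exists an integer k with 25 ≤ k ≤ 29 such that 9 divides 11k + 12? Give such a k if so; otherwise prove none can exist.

For k = 25, 26, …, 29 the values of 11k + 12 modulo 9 are 8, 1, 3, 5, 7 respectively.
Since 0 is absent from this list, 9 ∤ 11k + 12 for every k with 25 ≤ k ≤ 29.

No such integer k in that range exists.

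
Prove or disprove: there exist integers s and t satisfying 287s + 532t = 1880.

Both 287 and 532 are divisible by gcd(287, 532) = 7, hence so is any combination 287s + 532t.
However 1880 leaves remainder 4 on division by 7.
Therefore 287s + 532t = 1880 has no solution in integers.

No, no such integers exist.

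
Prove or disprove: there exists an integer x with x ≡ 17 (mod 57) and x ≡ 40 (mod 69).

Both moduli are multiples of 3 = gcd(57, 69), so any solution would satisfy x ≡ 17 and x ≡ 40 modulo 3 simultaneously.
These are incompatible: 17 − 40 = -23 is not divisible by 3.
Therefore no such x exists.

No, no such integer exists.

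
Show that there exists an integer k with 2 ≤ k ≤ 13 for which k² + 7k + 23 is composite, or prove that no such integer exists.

k = 7

At k = 7: 7² + 7·7 + 23 = 121 = 11·11, which is composite.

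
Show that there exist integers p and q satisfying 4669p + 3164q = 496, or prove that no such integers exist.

There are no such integers.

Both 4669 and 3164 are divisible by gcd(4669, 3164) = 7, hence so is any combination 4669p + 3164q.
But 496 is not a multiple of 7 (it leaves remainder 6).
Therefore 4669p + 3164q = 496 has no solution in integers.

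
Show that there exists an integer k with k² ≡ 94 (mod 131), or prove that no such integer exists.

k = 116

Take k = 116. Then 116² = 13456 = 102·131 + 94, so 116² ≡ 94 (mod 131).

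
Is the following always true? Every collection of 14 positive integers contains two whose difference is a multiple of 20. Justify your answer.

Consider the 14 integers 60, 61, …, 73. They lie in distinct residue classes modulo 20, since 14 ≤ 20.
Any two of them differ by at most 13 < 20 and by at least 1, so no difference is a multiple of 20.

No; for instance {60, 61, 62, 63, 64, 65, 66, 67, 68, 69, 70, 71, 72, 73} is a counterexample.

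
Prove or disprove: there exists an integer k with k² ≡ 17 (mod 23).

Apply Euler's criterion with the prime 23: 17 is a quadratic residue iff 17^11 ≡ 1 (mod 23), and a non-residue iff it is ≡ −1.
Squaring successively (mod 23): 17^2 = 289 ≡ 13; 17^4 ≡ 13² = 169 ≡ 8; 17^8 ≡ 8² = 64 ≡ 18.
Since 11 = 8 + 2 + 1, 17^11 ≡ 18 · 13 · 17; multiplying out mod 23: 18·13 = 234 ≡ 4, then 4·17 = 68 ≡ 22. Thus 17^11 ≡ 22 ≡ −1 (mod 23).
By Euler's criterion 17 is a quadratic non-residue mod 23: no k satisfies k² ≡ 17 (mod 23).

No such integer exists.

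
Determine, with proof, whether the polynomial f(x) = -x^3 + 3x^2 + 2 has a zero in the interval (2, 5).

Yes, f has a root in the interval.

f(2) = 6 and f(5) = -48, which have opposite signs.
As a polynomial, f is continuous on every closed interval.
By the Intermediate Value Theorem, f takes the value 0 somewhere in the open interval.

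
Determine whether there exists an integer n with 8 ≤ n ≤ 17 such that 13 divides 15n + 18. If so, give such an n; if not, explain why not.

Scanning upward from n = 8 gives 138, 153, 168, 183, 198, 213, 228, 243, 258, none divisible by 13. Try n = 17: 15·17 + 18 = 273 = 21·13, which is divisible by 13.

n = 17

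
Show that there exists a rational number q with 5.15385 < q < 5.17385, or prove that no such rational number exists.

Multiplying by 6: 6·5.15385 = 30.92310 and 6·5.17385 = 31.04310, so the integer 31 lies strictly between them.
So q = 31/6 works: it is a ratio of integers, and dividing 6·5.15385 < 31 < 6·5.17385 through by 6 gives 5.15385 < 31/6 < 5.17385.

q = 31/6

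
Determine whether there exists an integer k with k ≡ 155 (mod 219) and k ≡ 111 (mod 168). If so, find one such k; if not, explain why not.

gcd(219, 168) = 3. If k ≡ 155 (mod 219) and k ≡ 111 (mod 168), then k ≡ 155 (mod 3) and k ≡ 111 (mod 3).
However 155 ≡ 2 and 111 ≡ 0 (mod 3), and 2 ≠ 0.
Therefore no such k exists.

No such integer exists.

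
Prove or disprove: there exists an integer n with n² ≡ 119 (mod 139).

Apply Euler's criterion with the prime 139: 119 is a quadratic residue iff 119^69 ≡ 1 (mod 139), and a non-residue iff it is ≡ −1.
Squaring successively (mod 139): 119^2 = 14161 ≡ 122; 119^4 ≡ 122² = 14884 ≡ 11; 119^8 ≡ 11² = 121 ≡ 121; 119^16 ≡ 121² = 14641 ≡ 46; 119^32 ≡ 46² = 2116 ≡ 31; 119^64 ≡ 31² = 961 ≡ 127.
Since 69 = 64 + 4 + 1, 119^69 ≡ 127 · 11 · 119; multiplying out mod 139: 127·11 = 1397 ≡ 7, then 7·119 = 833 ≡ 138. Thus 119^69 ≡ 138 ≡ −1 (mod 139).
By Euler's criterion 119 is a quadratic non-residue mod 139: no n satisfies n² ≡ 119 (mod 139).

There is no such integer.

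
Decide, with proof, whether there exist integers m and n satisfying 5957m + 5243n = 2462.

No such integers exist.

gcd(5957, 5243) = 7, so every integer of the form 5957m + 5243n is a multiple of 7.
However 2462 leaves remainder 5 on division by 7.
Hence no integers m, n satisfy the equation.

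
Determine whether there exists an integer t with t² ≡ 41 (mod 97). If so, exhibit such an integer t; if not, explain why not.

No such integer exists.

Apply Euler's criterion with the prime 97: 41 is a quadratic residue iff 41^48 ≡ 1 (mod 97), and a non-residue iff it is ≡ −1.
Squaring successively (mod 97): 41^2 = 1681 ≡ 32; 41^4 ≡ 32² = 1024 ≡ 54; 41^8 ≡ 54² = 2916 ≡ 6; 41^16 ≡ 6² = 36 ≡ 36; 41^32 ≡ 36² = 1296 ≡ 35.
Since 48 = 32 + 16, 41^48 ≡ 35 · 36; multiplying out mod 97: 35·36 = 1260 ≡ 96. Thus 41^48 ≡ 96 ≡ −1 (mod 97).
By Euler's criterion 41 is a quadratic non-residue mod 97: no t satisfies t² ≡ 41 (mod 97).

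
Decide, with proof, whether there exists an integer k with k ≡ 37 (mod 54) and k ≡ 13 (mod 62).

gcd(54, 62) = 2. A simultaneous solution exists iff 37 ≡ 13 (mod 2); here 37 mod 2 = 1 = 13 mod 2, so it does.
Step through k = 37, 37 + 54, 37 + 2·54, …: the values 37, 91, 145, 199 reduce mod 62 to 37, 29, 21, 13. The value 199 hits 13.
Indeed 199 ≡ 37 (mod 54) and 199 ≡ 13 (mod 62).

k = 199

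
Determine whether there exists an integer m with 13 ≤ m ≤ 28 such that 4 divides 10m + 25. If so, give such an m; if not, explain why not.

No, no such integer m in that range exists.

The values of 10m + 25 for m = 13, 14, …, 28 are 155, 165, 175, 185, 195, 205, 215, 225, 235, 245, 255, 265, 275, 285, 295, 305; reduced mod 4 these are 3, 1, 3, 1, 3, 1, 3, 1, 3, 1, 3, 1, 3, 1, 3, 1.
The residue 0 does not occur, so no m in [13, 28] makes 10m + 25 a multiple of 4.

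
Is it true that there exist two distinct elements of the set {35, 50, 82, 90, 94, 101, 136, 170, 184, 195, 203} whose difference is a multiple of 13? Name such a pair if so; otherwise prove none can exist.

Two integers differ by a multiple of 13 exactly when they have the same residue mod 13. The residues are 35↦9, 50↦11, 82↦4, 90↦12, 94↦3, 101↦10, 136↦6, 170↦1, 184↦2, 195↦0, 203↦8.
All 11 residues are distinct, so no two elements differ by a multiple of 13.

No such pair exists.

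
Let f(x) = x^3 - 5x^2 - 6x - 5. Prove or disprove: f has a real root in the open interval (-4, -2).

The endpoint values f(-4) = -125 and f(-2) = -21 are both negative. Claim: f(x) < 0 for every x in (-4, -2).
Substitute x = -2 − u, where 0 < u < 2 on the interval. Expanding, f(-2 − u) = -u^3 - 11u^2 - 26u - 21.
The nonzero coefficients here are all negative, so for u > 0 every term is negative (or zero), and the constant term -21 is strictly negative.
So f is strictly negative on (-4, -2); no root exists in the interval.

No.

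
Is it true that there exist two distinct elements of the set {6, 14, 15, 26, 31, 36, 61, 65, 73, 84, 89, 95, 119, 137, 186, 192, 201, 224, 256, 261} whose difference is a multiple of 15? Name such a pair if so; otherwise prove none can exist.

Reduce each element mod 15: 6↦6, 14↦14, 15↦0, 26↦11, 31↦1, 36↦6, 61↦1, 65↦5, 73↦13, 84↦9, 89↦14, 95↦5, 119↦14, 137↦2, 186↦6, 192↦12, 201↦6, 224↦14, 256↦1, 261↦6. The residue 6 repeats (at 6 and 36), and 36 − 6 = 30 = 2·15.

Yes: 6 and 36.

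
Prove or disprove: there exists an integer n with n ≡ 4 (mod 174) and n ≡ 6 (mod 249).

No, no such integer exists.

gcd(174, 249) = 3. If n ≡ 4 (mod 174) and n ≡ 6 (mod 249), then n ≡ 4 (mod 3) and n ≡ 6 (mod 3).
But 4 mod 3 = 1 while 6 mod 3 = 0, a contradiction.
Therefore no such n exists.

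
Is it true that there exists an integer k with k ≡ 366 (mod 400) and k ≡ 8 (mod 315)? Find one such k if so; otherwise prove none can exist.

No, no such integer exists.

gcd(400, 315) = 5. If k ≡ 366 (mod 400) and k ≡ 8 (mod 315), then k ≡ 366 (mod 5) and k ≡ 8 (mod 5).
But 366 mod 5 = 1 while 8 mod 5 = 3, a contradiction.
So no integer satisfies both congruences.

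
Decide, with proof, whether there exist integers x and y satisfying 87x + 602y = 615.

x = 443, y = -63

Since gcd(87, 602) = 1, every integer is an integer combination of 87 and 602.
Dividing repeatedly: 602 = 6·87 + 80, 87 = 1·80 + 7, 80 = 11·7 + 3, 7 = 2·3 + 1, 3 = 3·1 + 0.
Working back up the chain: 1 = 7 − 2·3 = 7 − 2·(80 − 11·7) = −2·80 + 23·7 = −2·80 + 23·(87 − 1·80) = 23·87 − 25·80 = 23·87 − 25·(602 − 6·87) = −25·602 + 173·87. So 87·173 + 602·(-25) = 1.
Multiplying through by 615: x = 173·615 = 106395, y = (-25)·615 = -15375 is a solution.
Shifting by a multiple of (602, −87) keeps it a solution: x = 106395 − 176·602 = 443, y = -15375 + 176·87 = -63.
Check: 87·443 + 602·(-63) = 38541 − 37926 = 615. ✓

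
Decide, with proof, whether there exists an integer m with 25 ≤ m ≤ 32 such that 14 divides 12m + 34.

m = 31

m = 31 works, since 12·31 + 34 = 406 = 29·14.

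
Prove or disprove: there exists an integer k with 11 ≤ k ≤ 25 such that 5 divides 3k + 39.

Try k = 12: 3·12 + 39 = 75 = 15·5, which is divisible by 5.

k = 12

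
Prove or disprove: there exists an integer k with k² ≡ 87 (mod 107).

k = 27 works: 27² = 729, and 729 − 87 = 642 = 6·107.

k = 27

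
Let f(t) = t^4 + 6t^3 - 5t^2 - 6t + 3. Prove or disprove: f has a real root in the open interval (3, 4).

No.

f(3) = 183 and f(4) = 539, both positive, so a sign-change argument is unavailable; we show f keeps this sign on the whole interval.
Substitute t = 3 + u, where 0 < u < 1 on the interval. Expanding, f(3 + u) = u^4 + 18u^3 + 103u^2 + 234u + 183.
All 5 nonzero coefficients of this polynomial in u are positive; hence for u > 0 the value is a sum of positive terms (the constant 183 among them).
Therefore f(t) > 0 throughout (3, 4), and f has no zero there.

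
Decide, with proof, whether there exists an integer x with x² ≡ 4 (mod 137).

x = 135 works: 135² = 18225, and 18225 − 4 = 18221 = 133·137.

x = 135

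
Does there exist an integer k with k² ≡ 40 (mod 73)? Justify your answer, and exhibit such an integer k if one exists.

Apply Euler's criterion with the prime 73: 40 is a quadratic residue iff 40^36 ≡ 1 (mod 73), and a non-residue iff it is ≡ −1.
Squaring successively (mod 73): 40^2 = 1600 ≡ 67; 40^4 ≡ 67² = 4489 ≡ 36; 40^8 ≡ 36² = 1296 ≡ 55; 40^16 ≡ 55² = 3025 ≡ 32; 40^32 ≡ 32² = 1024 ≡ 2.
Since 36 = 32 + 4, 40^36 ≡ 2 · 36; multiplying out mod 73: 2·36 = 72 ≡ 72. Thus 40^36 ≡ 72 ≡ −1 (mod 73).
By Euler's criterion 40 is a quadratic non-residue mod 73: no k satisfies k² ≡ 40 (mod 73).

No such integer exists.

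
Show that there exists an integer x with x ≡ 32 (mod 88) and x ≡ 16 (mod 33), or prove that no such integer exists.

Both moduli are multiples of 11 = gcd(88, 33), so any solution would satisfy x ≡ 32 and x ≡ 16 modulo 11 simultaneously.
However 32 ≡ 10 and 16 ≡ 5 (mod 11), and 10 ≠ 5.
Hence the system has no solution.

There is no such integer.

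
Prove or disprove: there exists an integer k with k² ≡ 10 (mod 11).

Squares mod 11 repeat after k = 5 (as (−k)² = k²); for k = 0..5 they are 0, 1, 4, 9, 5, 3.
So the quadratic residues mod 11 are {0, 1, 3, 4, 5, 9}, and 10 is not among them.
Therefore k² ≡ 10 (mod 11) has no solution.

No, no such integer exists.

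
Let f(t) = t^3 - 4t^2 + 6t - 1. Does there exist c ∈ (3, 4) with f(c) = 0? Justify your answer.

Evaluate at the endpoints: f(3) = 8, f(4) = 23 — same sign (positive).
f'(t) = 3t^2 - 8t + 6 has discriminant (-8)² − 4·3·6 = -8 < 0, so f' has no real roots and is positive for every real t.
So f is strictly increasing; between 3 and 4 its values lie between f(3) = 8 and f(4) = 23, all positive. Therefore f has no root in (3, 4).

No.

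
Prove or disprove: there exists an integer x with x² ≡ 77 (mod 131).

x = 83 works: 83² = 6889, and 6889 − 77 = 6812 = 52·131.

x = 83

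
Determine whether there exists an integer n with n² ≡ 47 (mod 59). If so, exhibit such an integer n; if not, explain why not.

There is no such integer.

Apply Euler's criterion with the prime 59: 47 is a quadratic residue iff 47^29 ≡ 1 (mod 59), and a non-residue iff it is ≡ −1.
Repeated squaring mod 59: 47^2 = 2209 ≡ 26; 47^4 ≡ 26² = 676 ≡ 27; 47^8 ≡ 27² = 729 ≡ 21; 47^16 ≡ 21² = 441 ≡ 28.
Since 29 = 16 + 8 + 4 + 1, 47^29 ≡ 28 · 21 · 27 · 47; multiplying out mod 59: 28·21 = 588 ≡ 57, then 57·27 = 1539 ≡ 5, then 5·47 = 235 ≡ 58. Thus 47^29 ≡ 58 ≡ −1 (mod 59).
By Euler's criterion 47 is a quadratic non-residue mod 59: no n satisfies n² ≡ 47 (mod 59).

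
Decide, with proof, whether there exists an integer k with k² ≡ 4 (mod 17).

k = 15

k = 15 works: 15² = 225, and 225 − 4 = 221 = 13·17.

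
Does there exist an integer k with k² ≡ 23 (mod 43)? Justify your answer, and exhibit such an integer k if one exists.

k = 25 works: 25² = 625, and 625 − 23 = 602 = 14·43.

k = 25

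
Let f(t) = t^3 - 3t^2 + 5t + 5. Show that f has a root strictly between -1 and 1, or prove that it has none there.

Such a root exists.

f(-1) = -4 and f(1) = 8, which have opposite signs.
As a polynomial, f is continuous on every closed interval.
By the Intermediate Value Theorem, f takes the value 0 somewhere in the open interval.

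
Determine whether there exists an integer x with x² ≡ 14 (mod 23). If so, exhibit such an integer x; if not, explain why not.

There is no such integer.

23 is prime, so by Euler's criterion 14 is a square mod 23 iff 14^((23−1)/2) = 14^11 ≡ 1 (mod 23).
Squaring successively (mod 23): 14^2 = 196 ≡ 12; 14^4 ≡ 12² = 144 ≡ 6; 14^8 ≡ 6² = 36 ≡ 13.
Since 11 = 8 + 2 + 1, 14^11 ≡ 13 · 12 · 14; multiplying out mod 23: 13·12 = 156 ≡ 18, then 18·14 = 252 ≡ 22. Thus 14^11 ≡ 22 ≡ −1 (mod 23).
By Euler's criterion 14 is a quadratic non-residue mod 23: no x satisfies x² ≡ 14 (mod 23).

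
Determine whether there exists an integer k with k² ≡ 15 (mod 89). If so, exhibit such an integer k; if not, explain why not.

No, no such integer exists.

Apply Euler's criterion with the prime 89: 15 is a quadratic residue iff 15^44 ≡ 1 (mod 89), and a non-residue iff it is ≡ −1.
Repeated squaring mod 89: 15^2 = 225 ≡ 47; 15^4 ≡ 47² = 2209 ≡ 73; 15^8 ≡ 73² = 5329 ≡ 78; 15^16 ≡ 78² = 6084 ≡ 32; 15^32 ≡ 32² = 1024 ≡ 45.
Since 44 = 32 + 8 + 4, 15^44 ≡ 45 · 78 · 73; multiplying out mod 89: 45·78 = 3510 ≡ 39, then 39·73 = 2847 ≡ 88. Thus 15^44 ≡ 88 ≡ −1 (mod 89).
By Euler's criterion 15 is a quadratic non-residue mod 89: no k satisfies k² ≡ 15 (mod 89).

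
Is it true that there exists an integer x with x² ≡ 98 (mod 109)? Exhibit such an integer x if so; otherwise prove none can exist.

No such integer exists.

109 is prime, so by Euler's criterion 98 is a square mod 109 iff 98^((109−1)/2) = 98^54 ≡ 1 (mod 109).
Squaring successively (mod 109): 98^2 = 9604 ≡ 12; 98^4 ≡ 12² = 144 ≡ 35; 98^8 ≡ 35² = 1225 ≡ 26; 98^16 ≡ 26² = 676 ≡ 22; 98^32 ≡ 22² = 484 ≡ 48.
Since 54 = 32 + 16 + 4 + 2, 98^54 ≡ 48 · 22 · 35 · 12; multiplying out mod 109: 48·22 = 1056 ≡ 75, then 75·35 = 2625 ≡ 9, then 9·12 = 108 ≡ 108. Thus 98^54 ≡ 108 ≡ −1 (mod 109).
By Euler's criterion 98 is a quadratic non-residue mod 109: no x satisfies x² ≡ 98 (mod 109).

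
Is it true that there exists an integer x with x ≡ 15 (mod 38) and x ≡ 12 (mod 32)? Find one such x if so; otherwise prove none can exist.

gcd(38, 32) = 2. If x ≡ 15 (mod 38) and x ≡ 12 (mod 32), then x ≡ 15 (mod 2) and x ≡ 12 (mod 2).
However 15 ≡ 1 and 12 ≡ 0 (mod 2), and 1 ≠ 0.
So no integer satisfies both congruences.

No such integer exists.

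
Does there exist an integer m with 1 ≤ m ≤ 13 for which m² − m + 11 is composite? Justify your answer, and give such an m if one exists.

m = 11

At m = 11: 11² − 11 + 11 = 121 = 11·11, which is composite.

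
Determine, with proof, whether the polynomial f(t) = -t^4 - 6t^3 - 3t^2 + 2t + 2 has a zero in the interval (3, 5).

f(3) = -262 and f(5) = -1438, both negative, so a sign-change argument is unavailable; we show f keeps this sign on the whole interval.
Substitute t = 3 + u, where 0 < u < 2 on the interval. Expanding, f(3 + u) = -u^4 - 18u^3 - 111u^2 - 286u - 262.
The nonzero coefficients here are all negative, so for u > 0 every term is negative (or zero), and the constant term -262 is strictly negative.
So f is strictly negative on (3, 5); no root exists in the interval.

No such root exists.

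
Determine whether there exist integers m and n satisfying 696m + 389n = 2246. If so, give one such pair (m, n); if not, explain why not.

696 and 389 are coprime, so 696m + 389n ranges over all of ℤ.
Euclidean algorithm: 696 = 1·389 + 307, 389 = 1·307 + 82, 307 = 3·82 + 61, 82 = 1·61 + 21, 61 = 2·21 + 19, 21 = 1·19 + 2, 19 = 9·2 + 1, 2 = 2·1 + 0.
Unwinding: 1 = 19 − 9·2 = 19 − 9·(21 − 1·19) = −9·21 + 10·19 = −9·21 + 10·(61 − 2·21) = 10·61 − 29·21 = 10·61 − 29·(82 − 1·61) = −29·82 + 39·61 = −29·82 + 39·(307 − 3·82) = 39·307 − 146·82 = 39·307 − 146·(389 − 1·307) = −146·389 + 185·307 = −146·389 + 185·(696 − 1·389) = 185·696 − 331·389, i.e. 696·185 + 389·(-331) = 1.
Multiplying through by 2246: m = 185·2246 = 415510, n = (-331)·2246 = -743426 is a solution.
Shifting by a multiple of (389, −696) keeps it a solution: m = 415510 − 1068·389 = 58, n = -743426 + 1068·696 = -98.
Indeed 696·58 + 389·(-98) = 40368 − 38122 = 2246.

m = 58, n = -98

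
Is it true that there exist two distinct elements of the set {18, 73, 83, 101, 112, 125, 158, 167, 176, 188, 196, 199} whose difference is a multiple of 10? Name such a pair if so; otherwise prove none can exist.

18 mod 10 = 8 and 158 mod 10 = 8, so 158 − 18 = 140 = 14·10.

The pair (18, 158) works.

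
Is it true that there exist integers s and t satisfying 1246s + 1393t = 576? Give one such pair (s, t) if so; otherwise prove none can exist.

There are no such integers.

Both 1246 and 1393 are divisible by gcd(1246, 1393) = 7, hence so is any combination 1246s + 1393t.
However 576 leaves remainder 2 on division by 7.
Therefore 1246s + 1393t = 576 has no solution in integers.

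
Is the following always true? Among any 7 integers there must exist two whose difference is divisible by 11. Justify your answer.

Take the 7 consecutive integers 9, 10, …, 15: their residues mod 11 are all distinct because 7 ≤ 11.
The differences between them range over 1, …, 6, none of which is divisible by 11.

No; for instance {9, 10, 11, 12, 13, 14, 15} is a counterexample.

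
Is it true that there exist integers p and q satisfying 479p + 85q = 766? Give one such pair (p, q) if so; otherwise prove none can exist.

479 and 85 are coprime, so 479p + 85q ranges over all of ℤ.
Run the Euclidean algorithm on 479 and 85: 479 = 5·85 + 54, 85 = 1·54 + 31, 54 = 1·31 + 23, 31 = 1·23 + 8, 23 = 2·8 + 7, 8 = 1·7 + 1, 7 = 7·1 + 0.
Unwinding: 1 = 8 − 1·7 = 8 − (23 − 2·8) = −23 + 3·8 = −23 + 3·(31 − 1·23) = 3·31 − 4·23 = 3·31 − 4·(54 − 1·31) = −4·54 + 7·31 = −4·54 + 7·(85 − 1·54) = 7·85 − 11·54 = 7·85 − 11·(479 − 5·85) = −11·479 + 62·85, i.e. 479·(-11) + 85·62 = 1.
Times 766: 479·(-8426) + 85·47492 = 766, so (-8426, 47492) solves it.
The general solution is p = -8426 + 85k, q = 47492 − 479k; taking k = 100 gives the smaller pair p = 74, q = -408.
Indeed 479·74 + 85·(-408) = 35446 − 34680 = 766.

p = 74, q = -408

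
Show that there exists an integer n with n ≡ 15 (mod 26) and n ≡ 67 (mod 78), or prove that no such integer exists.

gcd(26, 78) = 26. A simultaneous solution exists iff 15 ≡ 67 (mod 26); here 15 mod 26 = 15 = 67 mod 26, so it does.
The integers ≡ 15 (mod 26) are 15, 41, 67, …; their remainders mod 78 are 15, 41, 67, so n = 67 is the first that is ≡ 67 (mod 78).
Verify: 67 = 2·26 + 15 and 67 = 0·78 + 67. ✓

n = 67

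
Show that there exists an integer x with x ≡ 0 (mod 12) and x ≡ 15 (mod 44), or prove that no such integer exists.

Reduce both congruences modulo 4, which divides 12 and 44: they say x ≡ 0 (mod 4) and x ≡ 15 (mod 4).
But 0 mod 4 = 0 while 15 mod 4 = 3, a contradiction.
Therefore no such x exists.

No such integer exists.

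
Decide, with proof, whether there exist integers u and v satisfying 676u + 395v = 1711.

u = 231, v = -391

Since gcd(676, 395) = 1, every integer is an integer combination of 676 and 395.
Dividing repeatedly: 676 = 1·395 + 281, 395 = 1·281 + 114, 281 = 2·114 + 53, 114 = 2·53 + 8, 53 = 6·8 + 5, 8 = 1·5 + 3, 5 = 1·3 + 2, 3 = 1·2 + 1, 2 = 2·1 + 0.
Unwinding: 1 = 3 − 1·2 = 3 − (5 − 1·3) = −5 + 2·3 = −5 + 2·(8 − 1·5) = 2·8 − 3·5 = 2·8 − 3·(53 − 6·8) = −3·53 + 20·8 = −3·53 + 20·(114 − 2·53) = 20·114 − 43·53 = 20·114 − 43·(281 − 2·114) = −43·281 + 106·114 = −43·281 + 106·(395 − 1·281) = 106·395 − 149·281 = 106·395 − 149·(676 − 1·395) = −149·676 + 255·395, i.e. 676·(-149) + 395·255 = 1.
Multiplying through by 1711: u = (-149)·1711 = -254939, v = 255·1711 = 436305 is a solution.
Shifting by a multiple of (395, −676) keeps it a solution: u = -254939 + 646·395 = 231, v = 436305 − 646·676 = -391.
Check: 676·231 + 395·(-391) = 156156 − 154445 = 1711. ✓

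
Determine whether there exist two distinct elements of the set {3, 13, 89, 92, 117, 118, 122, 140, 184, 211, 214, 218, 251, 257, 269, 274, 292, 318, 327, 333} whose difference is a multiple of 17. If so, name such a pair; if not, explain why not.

3 and 122 are such a pair.

Both 3 and 122 leave remainder 3 on division by 17; their difference 119 = 7·17 is a multiple of 17.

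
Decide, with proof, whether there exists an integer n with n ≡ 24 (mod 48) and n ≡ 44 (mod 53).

n = 2376

The moduli 48 and 53 are coprime, so by the Chinese Remainder Theorem a unique solution modulo 2544 exists.
Any solution of the first congruence is n = 24 + 48t; substituting into the second, 48t ≡ 44 − 24 ≡ 20 (mod 53).
Since 48·21 = 1008 = 19·53 + 1, the inverse of 48 mod 53 is 21.
Therefore t ≡ 21·20 = 420 ≡ 49 (mod 53).
With t = 49: n = 24 + 48·49 = 2376.
Indeed 2376 ≡ 24 (mod 48) and 2376 ≡ 44 (mod 53).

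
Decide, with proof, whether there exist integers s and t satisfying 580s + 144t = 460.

s = 7, t = -25

gcd(580, 144) = 4, and 4 divides 460, so integer solutions exist.
Dividing through by 4 reduces the equation to 145s + 36t = 115.
Run the Euclidean algorithm on 145 and 36: 145 = 4·36 + 1, 36 = 36·1 + 0.
Unwinding: 1 = 145 − 4·36, i.e. 145·1 + 36·(-4) = 1.
Scaling by 115 gives the particular solution (s, t) = (115, -460).
Subtracting 3·36 from s and adding 3·145 to t gives the tidier solution (7, -25).
Check: 580·7 + 144·(-25) = 4060 − 3600 = 460. ✓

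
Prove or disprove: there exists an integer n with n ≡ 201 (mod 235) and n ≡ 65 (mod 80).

Reduce both congruences modulo 5, which divides 235 and 80: they say n ≡ 201 (mod 5) and n ≡ 65 (mod 5).
However 201 ≡ 1 and 65 ≡ 0 (mod 5), and 1 ≠ 0.
So no integer satisfies both congruences.

No, no such integer exists.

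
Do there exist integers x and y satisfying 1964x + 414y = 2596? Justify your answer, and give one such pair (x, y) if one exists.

x = 38, y = -174

gcd(1964, 414) = 2, and 2 divides 2596, so integer solutions exist.
Dividing through by 2 reduces the equation to 982x + 207y = 1298.
Dividing repeatedly: 982 = 4·207 + 154, 207 = 1·154 + 53, 154 = 2·53 + 48, 53 = 1·48 + 5, 48 = 9·5 + 3, 5 = 1·3 + 2, 3 = 1·2 + 1, 2 = 2·1 + 0.
Unwinding: 1 = 3 − 1·2 = 3 − (5 − 1·3) = −5 + 2·3 = −5 + 2·(48 − 9·5) = 2·48 − 19·5 = 2·48 − 19·(53 − 1·48) = −19·53 + 21·48 = −19·53 + 21·(154 − 2·53) = 21·154 − 61·53 = 21·154 − 61·(207 − 1·154) = −61·207 + 82·154 = −61·207 + 82·(982 − 4·207) = 82·982 − 389·207, i.e. 982·82 + 207·(-389) = 1.
Scaling by 1298 gives the particular solution (x, y) = (106436, -504922).
Subtracting 514·207 from x and adding 514·982 to y gives the tidier solution (38, -174).
Check: 1964·38 + 414·(-174) = 74632 − 72036 = 2596. ✓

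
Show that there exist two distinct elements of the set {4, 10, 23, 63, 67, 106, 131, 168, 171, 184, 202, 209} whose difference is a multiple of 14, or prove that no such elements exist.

There is no such pair.

Two integers differ by a multiple of 14 exactly when they have the same residue mod 14. The residues are 4↦4, 10↦10, 23↦9, 63↦7, 67↦11, 106↦8, 131↦5, 168↦0, 171↦3, 184↦2, 202↦6, 209↦13.
No residue repeats among the 12 elements, so no pair has difference ≡ 0 (mod 14).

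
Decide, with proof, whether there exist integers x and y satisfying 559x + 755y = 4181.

x = 699, y = -512

559 and 755 are coprime, so 559x + 755y ranges over all of ℤ.
Run the Euclidean algorithm on 755 and 559: 755 = 1·559 + 196, 559 = 2·196 + 167, 196 = 1·167 + 29, 167 = 5·29 + 22, 29 = 1·22 + 7, 22 = 3·7 + 1, 7 = 7·1 + 0.
Working back up the chain: 1 = 22 − 3·7 = 22 − 3·(29 − 1·22) = −3·29 + 4·22 = −3·29 + 4·(167 − 5·29) = 4·167 − 23·29 = 4·167 − 23·(196 − 1·167) = −23·196 + 27·167 = −23·196 + 27·(559 − 2·196) = 27·559 − 77·196 = 27·559 − 77·(755 − 1·559) = −77·755 + 104·559. So 559·104 + 755·(-77) = 1.
Scaling by 4181 gives the particular solution (x, y) = (434824, -321937).
The general solution is x = 434824 + 755k, y = -321937 − 559k; taking k = -575 gives the smaller pair x = 699, y = -512.
Check: 559·699 + 755·(-512) = 390741 − 386560 = 4181. ✓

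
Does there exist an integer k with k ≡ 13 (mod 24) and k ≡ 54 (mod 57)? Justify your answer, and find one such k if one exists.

No, no such integer exists.

Both moduli are multiples of 3 = gcd(24, 57), so any solution would satisfy k ≡ 13 and k ≡ 54 modulo 3 simultaneously.
But 13 mod 3 = 1 while 54 mod 3 = 0, a contradiction.
So no integer satisfies both congruences.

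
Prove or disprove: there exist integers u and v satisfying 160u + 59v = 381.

160 and 59 are coprime, so 160u + 59v ranges over all of ℤ.
Euclidean algorithm: 160 = 2·59 + 42, 59 = 1·42 + 17, 42 = 2·17 + 8, 17 = 2·8 + 1, 8 = 8·1 + 0.
Unwinding: 1 = 17 − 2·8 = 17 − 2·(42 − 2·17) = −2·42 + 5·17 = −2·42 + 5·(59 − 1·42) = 5·59 − 7·42 = 5·59 − 7·(160 − 2·59) = −7·160 + 19·59, i.e. 160·(-7) + 59·19 = 1.
Multiplying through by 381: u = (-7)·381 = -2667, v = 19·381 = 7239 is a solution.
Adding 46·59 to u and subtracting 46·160 from v gives the tidier solution (47, -121).
Indeed 160·47 + 59·(-121) = 7520 − 7139 = 381.

u = 47, v = -121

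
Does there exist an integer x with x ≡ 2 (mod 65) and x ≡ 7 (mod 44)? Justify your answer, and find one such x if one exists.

Since 65 and 44 share no common factor, CRT says the pair of congruences has a solution (unique mod 2860).
Write x = 2 + 65t and require 2 + 65t ≡ 7 (mod 44), i.e. 65t ≡ 5 (mod 44).
65 ≡ 21 (mod 44), so this reads 21t ≡ 5 (mod 44). To invert 21 modulo 44: 44 = 2·21 + 2, 21 = 10·2 + 1, 2 = 2·1 + 0, and unwinding, 1 = 21 − 10·2 = 21 − 10·(44 − 2·21) = −10·44 + 21·21. Thus 21⁻¹ ≡ 21 (mod 44).
Multiplying by 21: t ≡ 21·5 = 105 ≡ 17 (mod 44).
Taking t = 17 gives x = 2 + 65·17 = 1107.
Verify: 1107 = 17·65 + 2 and 1107 = 25·44 + 7. ✓

x = 1107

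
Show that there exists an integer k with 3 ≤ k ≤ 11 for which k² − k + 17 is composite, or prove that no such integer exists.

The values for k = 3, 4, …, 11 are 23, 29, 37, 47, 59, 73, 89, 107, 127, and each of these is prime.
So no value in the range makes the expression composite.

No such integer k in that range exists.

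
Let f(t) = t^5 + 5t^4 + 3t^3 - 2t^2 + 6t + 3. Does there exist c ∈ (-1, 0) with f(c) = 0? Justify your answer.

Yes, f has a root in the interval.

f(-1) = -4 and f(0) = 3, which have opposite signs.
Since f is a polynomial it is continuous on [-1, 0].
By the Intermediate Value Theorem, f takes the value 0 somewhere in the open interval.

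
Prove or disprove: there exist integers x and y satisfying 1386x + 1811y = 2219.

Since gcd(1386, 1811) = 1, every integer is an integer combination of 1386 and 1811.
Run the Euclidean algorithm on 1811 and 1386: 1811 = 1·1386 + 425, 1386 = 3·425 + 111, 425 = 3·111 + 92, 111 = 1·92 + 19, 92 = 4·19 + 16, 19 = 1·16 + 3, 16 = 5·3 + 1, 3 = 3·1 + 0.
Working back up the chain: 1 = 16 − 5·3 = 16 − 5·(19 − 1·16) = −5·19 + 6·16 = −5·19 + 6·(92 − 4·19) = 6·92 − 29·19 = 6·92 − 29·(111 − 1·92) = −29·111 + 35·92 = −29·111 + 35·(425 − 3·111) = 35·425 − 134·111 = 35·425 − 134·(1386 − 3·425) = −134·1386 + 437·425 = −134·1386 + 437·(1811 − 1·1386) = 437·1811 − 571·1386. So 1386·(-571) + 1811·437 = 1.
Scaling by 2219 gives the particular solution (x, y) = (-1267049, 969703).
The general solution is x = -1267049 + 1811k, y = 969703 − 1386k; taking k = 700 gives the smaller pair x = 651, y = -497.
Check: 1386·651 + 1811·(-497) = 902286 − 900067 = 2219. ✓

x = 651, y = -497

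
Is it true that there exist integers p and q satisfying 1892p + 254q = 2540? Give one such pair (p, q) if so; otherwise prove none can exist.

Every value of 1892p + 254q is a multiple of gcd(1892, 254) = 2; since 2 ∣ 2540, solutions exist.
Dividing through by 2 reduces the equation to 946p + 127q = 1270.
Dividing repeatedly: 946 = 7·127 + 57, 127 = 2·57 + 13, 57 = 4·13 + 5, 13 = 2·5 + 3, 5 = 1·3 + 2, 3 = 1·2 + 1, 2 = 2·1 + 0.
Back-substituting, 1 = 3 − 1·2 = 3 − (5 − 1·3) = −5 + 2·3 = −5 + 2·(13 − 2·5) = 2·13 − 5·5 = 2·13 − 5·(57 − 4·13) = −5·57 + 22·13 = −5·57 + 22·(127 − 2·57) = 22·127 − 49·57 = 22·127 − 49·(946 − 7·127) = −49·946 + 365·127; that is, 946·(-49) + 127·365 = 1.
Times 1270: 946·(-62230) + 127·463550 = 1270, so (-62230, 463550) solves it.
Shifting by a multiple of (127, −946) keeps it a solution: p = -62230 + 490·127 = 0, q = 463550 − 490·946 = 10.
Check: 1892·0 + 254·10 = 0 + 2540 = 2540. ✓

p = 0, q = 10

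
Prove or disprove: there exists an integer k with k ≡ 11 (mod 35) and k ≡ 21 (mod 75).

k = 396

gcd(35, 75) = 5. A simultaneous solution exists iff 11 ≡ 21 (mod 5); here 11 mod 5 = 1 = 21 mod 5, so it does.
Put k = 11 + 35t, so we need 35t ≡ 10 (mod 75), equivalently (divide by 5) 7t ≡ 2 (mod 15).
Since 7·13 = 91 = 6·15 + 1, the inverse of 7 mod 15 is 13.
Therefore t ≡ 13·2 = 26 ≡ 11 (mod 15).
Then k = 11 + 35·11 = 396.
Indeed 396 ≡ 11 (mod 35) and 396 ≡ 21 (mod 75).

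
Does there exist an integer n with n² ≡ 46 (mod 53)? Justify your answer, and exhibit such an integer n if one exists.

n = 24

n = 24 works: 24² = 576, and 576 − 46 = 530 = 10·53.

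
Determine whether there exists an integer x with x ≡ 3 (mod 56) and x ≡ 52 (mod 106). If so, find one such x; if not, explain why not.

No, no such integer exists.

Both moduli are multiples of 2 = gcd(56, 106), so any solution would satisfy x ≡ 3 and x ≡ 52 modulo 2 simultaneously.
But 3 mod 2 = 1 while 52 mod 2 = 0, a contradiction.
So no integer satisfies both congruences.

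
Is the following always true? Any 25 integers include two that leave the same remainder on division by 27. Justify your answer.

Consider the 25 integers 28, 29, …, 52. They lie in distinct residue classes modulo 27, since 25 ≤ 27.
So no two of them leave the same remainder on division by 27; the claim fails for this set.

No, the set {28, 29, 30, 31, 32, 33, 34, 35, 36, 37, 38, 39, 40, 41, 42, 43, 44, 45, 46, 47, 48, 49, 50, 51, 52} is a counterexample.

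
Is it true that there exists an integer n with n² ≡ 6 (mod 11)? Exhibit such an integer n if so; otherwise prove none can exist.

Computing n² mod 11 for n = 0, 1, …, 5 (enough, by the symmetry n ↦ 11 − n) gives 0, 1, 4, 9, 5, 3.
So the quadratic residues mod 11 are {0, 1, 3, 4, 5, 9}, and 6 is not among them.
Hence no integer n has n² ≡ 6 (mod 11).

No, no such integer exists.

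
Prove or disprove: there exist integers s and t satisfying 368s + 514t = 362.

s = 251, t = -179

Every value of 368s + 514t is a multiple of gcd(368, 514) = 2; since 2 ∣ 362, solutions exist.
Dividing through by 2 reduces the equation to 184s + 257t = 181.
Euclidean algorithm: 257 = 1·184 + 73, 184 = 2·73 + 38, 73 = 1·38 + 35, 38 = 1·35 + 3, 35 = 11·3 + 2, 3 = 1·2 + 1, 2 = 2·1 + 0.
Back-substituting, 1 = 3 − 1·2 = 3 − (35 − 11·3) = −35 + 12·3 = −35 + 12·(38 − 1·35) = 12·38 − 13·35 = 12·38 − 13·(73 − 1·38) = −13·73 + 25·38 = −13·73 + 25·(184 − 2·73) = 25·184 − 63·73 = 25·184 − 63·(257 − 1·184) = −63·257 + 88·184; that is, 184·88 + 257·(-63) = 1.
Times 181: 184·15928 + 257·(-11403) = 181, so (15928, -11403) solves it.
The general solution is s = 15928 + 257k, t = -11403 − 184k; taking k = -61 gives the smaller pair s = 251, t = -179.
Indeed 368·251 + 514·(-179) = 92368 − 92006 = 362.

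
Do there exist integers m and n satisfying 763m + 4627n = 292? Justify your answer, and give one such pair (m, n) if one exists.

No, no such integers exist.

gcd(763, 4627) = 7, so every integer of the form 763m + 4627n is a multiple of 7.
However 292 leaves remainder 5 on division by 7.
Hence no integers m, n satisfy the equation.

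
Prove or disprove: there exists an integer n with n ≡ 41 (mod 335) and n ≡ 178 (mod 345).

No, no such integer exists.

gcd(335, 345) = 5. If n ≡ 41 (mod 335) and n ≡ 178 (mod 345), then n ≡ 41 (mod 5) and n ≡ 178 (mod 5).
However 41 ≡ 1 and 178 ≡ 3 (mod 5), and 1 ≠ 3.
Therefore no such n exists.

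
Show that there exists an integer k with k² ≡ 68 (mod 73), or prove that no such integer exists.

Apply Euler's criterion with the prime 73: 68 is a quadratic residue iff 68^36 ≡ 1 (mod 73), and a non-residue iff it is ≡ −1.
Squaring successively (mod 73): 68^2 = 4624 ≡ 25; 68^4 ≡ 25² = 625 ≡ 41; 68^8 ≡ 41² = 1681 ≡ 2; 68^16 ≡ 2² = 4 ≡ 4; 68^32 ≡ 4² = 16 ≡ 16.
Since 36 = 32 + 4, 68^36 ≡ 16 · 41; multiplying out mod 73: 16·41 = 656 ≡ 72. Thus 68^36 ≡ 72 ≡ −1 (mod 73).
The value −1 means 68 is a non-residue modulo 73, so k² ≡ 68 (mod 73) is impossible.

No, no such integer exists.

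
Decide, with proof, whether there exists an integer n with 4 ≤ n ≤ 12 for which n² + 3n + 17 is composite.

n = 4

At n = 4: 4² + 3·4 + 17 = 45 = 3·15, which is composite.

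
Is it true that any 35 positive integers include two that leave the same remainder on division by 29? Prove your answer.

Yes, this is always true.

There are exactly 29 possible remainders on division by 29.
Placing 35 integers into 29 classes, some class receives at least two — say a and b.
So a and b have equal remainders mod 29, which is exactly what was to be shown.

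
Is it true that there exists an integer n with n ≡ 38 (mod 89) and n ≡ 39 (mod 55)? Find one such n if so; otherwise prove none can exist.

Since 89 and 55 share no common factor, CRT says the pair of congruences has a solution (unique mod 4895).
Any solution of the first congruence is n = 38 + 89t; substituting into the second, 89t ≡ 39 − 38 ≡ 1 (mod 55).
89 ≡ 34 (mod 55), so this reads 34t ≡ 1 (mod 55). Invert 34 mod 55 by the Euclidean algorithm: 55 = 1·34 + 21, 34 = 1·21 + 13, 21 = 1·13 + 8, 13 = 1·8 + 5, 8 = 1·5 + 3, 5 = 1·3 + 2, 3 = 1·2 + 1, 2 = 2·1 + 0; back-substituting, 1 = 3 − 1·2 = 3 − (5 − 1·3) = −5 + 2·3 = −5 + 2·(8 − 1·5) = 2·8 − 3·5 = 2·8 − 3·(13 − 1·8) = −3·13 + 5·8 = −3·13 + 5·(21 − 1·13) = 5·21 − 8·13 = 5·21 − 8·(34 − 1·21) = −8·34 + 13·21 = −8·34 + 13·(55 − 1·34) = 13·55 − 21·34. Hence 34·(-21) ≡ 1, so 34⁻¹ ≡ -21 ≡ 34 (mod 55).
Therefore t ≡ 34·1 = 34 (mod 55).
Taking t = 34 gives n = 38 + 89·34 = 3064.
Indeed 3064 ≡ 38 (mod 89) and 3064 ≡ 39 (mod 55).

n = 3064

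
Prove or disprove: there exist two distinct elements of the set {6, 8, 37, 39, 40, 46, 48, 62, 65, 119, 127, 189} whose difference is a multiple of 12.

Two integers differ by a multiple of 12 exactly when they have the same residue mod 12. The residues are 6↦6, 8↦8, 37↦1, 39↦3, 40↦4, 46↦10, 48↦0, 62↦2, 65↦5, 119↦11, 127↦7, 189↦9.
All 12 residues are distinct, so no two elements differ by a multiple of 12.

No such pair exists.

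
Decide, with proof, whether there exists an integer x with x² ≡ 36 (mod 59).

Take x = 6. Then 6² = 36, and since 0 ≤ 36 < 59 this is already reduced: 6² ≡ 36 (mod 59).

x = 6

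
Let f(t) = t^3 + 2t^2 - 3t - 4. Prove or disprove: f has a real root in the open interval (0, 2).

Such a root exists.

f(0) = -4 and f(2) = 6, which have opposite signs.
As a polynomial, f is continuous on every closed interval.
By the Intermediate Value Theorem f must vanish at some point of (0, 2).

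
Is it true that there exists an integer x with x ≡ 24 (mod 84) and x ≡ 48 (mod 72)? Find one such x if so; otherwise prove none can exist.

x = 192

The moduli are not coprime: gcd(84, 72) = 12. Compatibility requires 12 ∣ (48 − 24) = 24, which holds, so solutions exist.
The integers ≡ 24 (mod 84) are 24, 108, 192, …; their remainders mod 72 are 24, 36, 48, so x = 192 is the first that is ≡ 48 (mod 72).
Indeed 192 ≡ 24 (mod 84) and 192 ≡ 48 (mod 72).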